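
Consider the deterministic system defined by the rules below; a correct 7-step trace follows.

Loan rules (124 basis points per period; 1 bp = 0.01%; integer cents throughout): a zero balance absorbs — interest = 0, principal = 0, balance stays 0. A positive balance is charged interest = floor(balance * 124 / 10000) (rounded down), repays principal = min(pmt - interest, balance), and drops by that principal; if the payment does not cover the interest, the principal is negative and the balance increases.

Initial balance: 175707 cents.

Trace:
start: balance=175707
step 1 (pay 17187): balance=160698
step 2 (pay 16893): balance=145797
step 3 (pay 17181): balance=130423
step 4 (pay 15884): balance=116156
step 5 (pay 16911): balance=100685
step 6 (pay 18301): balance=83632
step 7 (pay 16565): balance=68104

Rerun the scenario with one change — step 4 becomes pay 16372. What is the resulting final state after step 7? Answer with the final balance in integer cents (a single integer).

67597

(re-executing from step 4 with the substitution; state before step 4: balance=130423)
step 4 (pay 16372): balance=115668
step 5 (pay 16911): balance=100191
step 6 (pay 18301): balance=83132
step 7 (pay 16565): balance=67597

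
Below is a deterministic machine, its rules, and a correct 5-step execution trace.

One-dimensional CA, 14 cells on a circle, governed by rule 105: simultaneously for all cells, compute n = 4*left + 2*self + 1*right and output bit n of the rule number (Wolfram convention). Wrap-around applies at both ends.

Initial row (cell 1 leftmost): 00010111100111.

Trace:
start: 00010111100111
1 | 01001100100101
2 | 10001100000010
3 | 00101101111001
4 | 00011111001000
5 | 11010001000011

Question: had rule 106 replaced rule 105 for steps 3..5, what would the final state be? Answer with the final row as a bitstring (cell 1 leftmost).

01111000010100

(re-executing steps 3..5 under rule 106; state before step 3: 10001100000010)
3 | 00011100000101
4 | 00110100001010
5 | 01111000010100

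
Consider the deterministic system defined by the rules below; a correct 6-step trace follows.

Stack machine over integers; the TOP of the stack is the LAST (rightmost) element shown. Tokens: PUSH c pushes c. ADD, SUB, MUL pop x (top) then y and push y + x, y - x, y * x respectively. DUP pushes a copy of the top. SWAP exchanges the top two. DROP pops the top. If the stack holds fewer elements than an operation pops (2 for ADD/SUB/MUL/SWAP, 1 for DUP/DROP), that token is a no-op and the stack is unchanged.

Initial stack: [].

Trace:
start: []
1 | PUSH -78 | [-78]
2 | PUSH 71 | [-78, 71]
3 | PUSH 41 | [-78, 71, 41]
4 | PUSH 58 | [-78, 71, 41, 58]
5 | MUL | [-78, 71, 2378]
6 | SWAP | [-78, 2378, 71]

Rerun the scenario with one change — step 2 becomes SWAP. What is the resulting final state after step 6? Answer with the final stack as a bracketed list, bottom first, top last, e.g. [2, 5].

[2378, -78]

(re-executing from step 2 with the substitution; state before step 2: [-78])
2 | SWAP | [-78]
3 | PUSH 41 | [-78, 41]
4 | PUSH 58 | [-78, 41, 58]
5 | MUL | [-78, 2378]
6 | SWAP | [2378, -78]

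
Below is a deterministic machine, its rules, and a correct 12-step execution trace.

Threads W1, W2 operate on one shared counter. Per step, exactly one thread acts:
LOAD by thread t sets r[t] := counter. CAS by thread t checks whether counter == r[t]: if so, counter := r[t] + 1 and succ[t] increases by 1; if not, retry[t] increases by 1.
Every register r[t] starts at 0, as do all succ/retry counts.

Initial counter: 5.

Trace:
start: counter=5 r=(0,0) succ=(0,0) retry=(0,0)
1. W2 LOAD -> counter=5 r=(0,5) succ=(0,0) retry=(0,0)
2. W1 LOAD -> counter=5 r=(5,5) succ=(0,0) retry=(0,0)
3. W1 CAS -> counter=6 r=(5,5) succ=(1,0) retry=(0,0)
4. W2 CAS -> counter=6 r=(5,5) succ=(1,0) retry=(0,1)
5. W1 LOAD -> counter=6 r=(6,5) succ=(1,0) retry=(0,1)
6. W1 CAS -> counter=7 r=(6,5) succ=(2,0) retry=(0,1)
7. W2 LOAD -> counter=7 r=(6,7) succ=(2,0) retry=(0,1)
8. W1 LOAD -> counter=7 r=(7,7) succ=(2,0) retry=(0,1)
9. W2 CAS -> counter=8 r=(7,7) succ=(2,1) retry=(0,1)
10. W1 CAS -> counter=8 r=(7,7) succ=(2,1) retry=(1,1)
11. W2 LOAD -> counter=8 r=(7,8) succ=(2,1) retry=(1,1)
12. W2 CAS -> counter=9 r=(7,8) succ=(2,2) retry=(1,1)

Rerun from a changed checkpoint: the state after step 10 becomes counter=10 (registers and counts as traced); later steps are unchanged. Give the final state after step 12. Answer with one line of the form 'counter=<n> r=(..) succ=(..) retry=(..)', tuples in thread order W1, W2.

state after step 10 := counter=10 r=(7,7) succ=(2,1) retry=(1,1)
11. W2 LOAD -> counter=10 r=(7,10) succ=(2,1) retry=(1,1)
12. W2 CAS -> counter=11 r=(7,10) succ=(2,2) retry=(1,1)

counter=11 r=(7,10) succ=(2,2) retry=(1,1)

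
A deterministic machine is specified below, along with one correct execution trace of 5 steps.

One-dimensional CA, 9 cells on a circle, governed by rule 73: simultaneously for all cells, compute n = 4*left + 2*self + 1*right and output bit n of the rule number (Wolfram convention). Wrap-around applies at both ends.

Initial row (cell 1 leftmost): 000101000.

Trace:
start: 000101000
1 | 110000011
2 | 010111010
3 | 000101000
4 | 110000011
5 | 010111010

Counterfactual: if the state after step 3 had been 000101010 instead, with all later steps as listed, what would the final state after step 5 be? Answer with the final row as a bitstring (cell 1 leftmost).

110111110

state after step 3 := 000101010
4 | 110000000
5 | 110111110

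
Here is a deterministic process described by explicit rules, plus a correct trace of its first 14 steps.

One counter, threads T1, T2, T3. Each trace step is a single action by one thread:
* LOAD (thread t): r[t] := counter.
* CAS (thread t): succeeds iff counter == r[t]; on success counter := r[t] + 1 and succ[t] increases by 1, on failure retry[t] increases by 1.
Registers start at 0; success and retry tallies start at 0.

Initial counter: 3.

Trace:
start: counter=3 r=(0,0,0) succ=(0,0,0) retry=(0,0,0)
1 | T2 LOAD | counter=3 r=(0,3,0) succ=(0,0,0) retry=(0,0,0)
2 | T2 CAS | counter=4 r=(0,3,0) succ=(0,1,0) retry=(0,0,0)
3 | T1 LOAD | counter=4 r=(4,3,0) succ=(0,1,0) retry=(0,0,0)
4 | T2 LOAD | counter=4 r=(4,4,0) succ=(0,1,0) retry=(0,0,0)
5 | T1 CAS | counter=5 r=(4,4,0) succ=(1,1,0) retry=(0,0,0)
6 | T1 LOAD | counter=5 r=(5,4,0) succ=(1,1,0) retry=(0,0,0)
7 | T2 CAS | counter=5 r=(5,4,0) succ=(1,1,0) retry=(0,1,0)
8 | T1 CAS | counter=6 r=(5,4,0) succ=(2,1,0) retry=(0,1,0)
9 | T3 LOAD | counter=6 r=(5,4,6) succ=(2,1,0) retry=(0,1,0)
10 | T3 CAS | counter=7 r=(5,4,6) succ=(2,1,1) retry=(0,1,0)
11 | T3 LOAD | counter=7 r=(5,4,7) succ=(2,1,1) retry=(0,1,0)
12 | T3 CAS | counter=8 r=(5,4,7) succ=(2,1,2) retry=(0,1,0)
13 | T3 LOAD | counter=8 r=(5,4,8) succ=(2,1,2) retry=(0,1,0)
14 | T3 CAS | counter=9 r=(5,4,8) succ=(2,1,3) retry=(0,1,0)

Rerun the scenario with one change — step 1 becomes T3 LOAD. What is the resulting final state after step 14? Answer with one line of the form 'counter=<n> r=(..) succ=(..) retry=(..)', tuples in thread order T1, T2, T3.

(re-executing from step 1 with the substitution; state before step 1: counter=3 r=(0,0,0) succ=(0,0,0) retry=(0,0,0))
1 | T3 LOAD | counter=3 r=(0,0,3) succ=(0,0,0) retry=(0,0,0)
2 | T2 CAS | counter=3 r=(0,0,3) succ=(0,0,0) retry=(0,1,0)
3 | T1 LOAD | counter=3 r=(3,0,3) succ=(0,0,0) retry=(0,1,0)
4 | T2 LOAD | counter=3 r=(3,3,3) succ=(0,0,0) retry=(0,1,0)
5 | T1 CAS | counter=4 r=(3,3,3) succ=(1,0,0) retry=(0,1,0)
6 | T1 LOAD | counter=4 r=(4,3,3) succ=(1,0,0) retry=(0,1,0)
7 | T2 CAS | counter=4 r=(4,3,3) succ=(1,0,0) retry=(0,2,0)
8 | T1 CAS | counter=5 r=(4,3,3) succ=(2,0,0) retry=(0,2,0)
9 | T3 LOAD | counter=5 r=(4,3,5) succ=(2,0,0) retry=(0,2,0)
10 | T3 CAS | counter=6 r=(4,3,5) succ=(2,0,1) retry=(0,2,0)
11 | T3 LOAD | counter=6 r=(4,3,6) succ=(2,0,1) retry=(0,2,0)
12 | T3 CAS | counter=7 r=(4,3,6) succ=(2,0,2) retry=(0,2,0)
13 | T3 LOAD | counter=7 r=(4,3,7) succ=(2,0,2) retry=(0,2,0)
14 | T3 CAS | counter=8 r=(4,3,7) succ=(2,0,3) retry=(0,2,0)

counter=8 r=(4,3,7) succ=(2,0,3) retry=(0,2,0)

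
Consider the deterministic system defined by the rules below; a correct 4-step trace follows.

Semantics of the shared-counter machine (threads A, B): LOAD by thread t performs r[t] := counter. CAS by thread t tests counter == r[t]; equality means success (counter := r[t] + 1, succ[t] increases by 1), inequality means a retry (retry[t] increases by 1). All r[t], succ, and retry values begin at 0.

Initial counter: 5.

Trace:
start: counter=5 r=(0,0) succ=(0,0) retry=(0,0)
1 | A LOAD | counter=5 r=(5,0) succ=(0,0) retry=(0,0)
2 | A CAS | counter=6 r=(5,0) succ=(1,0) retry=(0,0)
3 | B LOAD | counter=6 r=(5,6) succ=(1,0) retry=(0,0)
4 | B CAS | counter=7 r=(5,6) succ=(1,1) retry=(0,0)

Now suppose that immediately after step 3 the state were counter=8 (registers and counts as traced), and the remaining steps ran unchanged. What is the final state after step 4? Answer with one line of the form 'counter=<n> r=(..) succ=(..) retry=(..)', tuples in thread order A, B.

counter=8 r=(5,6) succ=(1,0) retry=(0,1)

state after step 3 := counter=8 r=(5,6) succ=(1,0) retry=(0,0)
4 | B CAS | counter=8 r=(5,6) succ=(1,0) retry=(0,1)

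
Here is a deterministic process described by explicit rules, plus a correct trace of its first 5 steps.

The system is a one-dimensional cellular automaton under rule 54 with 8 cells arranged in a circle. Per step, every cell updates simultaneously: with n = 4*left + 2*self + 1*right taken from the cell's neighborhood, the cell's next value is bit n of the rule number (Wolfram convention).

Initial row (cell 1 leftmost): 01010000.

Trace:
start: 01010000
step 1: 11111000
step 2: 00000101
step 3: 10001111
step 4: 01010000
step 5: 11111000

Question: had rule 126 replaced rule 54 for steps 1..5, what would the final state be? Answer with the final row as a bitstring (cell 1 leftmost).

(re-executing steps 1..5 under rule 126; state before step 1: 01010000)
step 1: 11111000
step 2: 10001101
step 3: 11011111
step 4: 01110000
step 5: 11011000

11011000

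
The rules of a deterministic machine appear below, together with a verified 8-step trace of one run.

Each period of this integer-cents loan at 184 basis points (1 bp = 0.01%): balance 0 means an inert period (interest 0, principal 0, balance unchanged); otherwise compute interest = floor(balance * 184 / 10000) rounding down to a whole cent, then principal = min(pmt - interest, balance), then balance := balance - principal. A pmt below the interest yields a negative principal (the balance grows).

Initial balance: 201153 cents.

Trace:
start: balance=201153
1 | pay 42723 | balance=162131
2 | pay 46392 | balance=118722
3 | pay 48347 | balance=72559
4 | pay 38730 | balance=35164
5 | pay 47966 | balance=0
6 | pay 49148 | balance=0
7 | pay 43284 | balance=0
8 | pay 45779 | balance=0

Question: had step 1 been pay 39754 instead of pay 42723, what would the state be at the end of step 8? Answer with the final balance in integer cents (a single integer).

0

(re-executing from step 1 with the substitution; state before step 1: balance=201153)
1 | pay 39754 | balance=165100
2 | pay 46392 | balance=121745
3 | pay 48347 | balance=75638
4 | pay 38730 | balance=38299
5 | pay 47966 | balance=0
6 | pay 49148 | balance=0
7 | pay 43284 | balance=0
8 | pay 45779 | balance=0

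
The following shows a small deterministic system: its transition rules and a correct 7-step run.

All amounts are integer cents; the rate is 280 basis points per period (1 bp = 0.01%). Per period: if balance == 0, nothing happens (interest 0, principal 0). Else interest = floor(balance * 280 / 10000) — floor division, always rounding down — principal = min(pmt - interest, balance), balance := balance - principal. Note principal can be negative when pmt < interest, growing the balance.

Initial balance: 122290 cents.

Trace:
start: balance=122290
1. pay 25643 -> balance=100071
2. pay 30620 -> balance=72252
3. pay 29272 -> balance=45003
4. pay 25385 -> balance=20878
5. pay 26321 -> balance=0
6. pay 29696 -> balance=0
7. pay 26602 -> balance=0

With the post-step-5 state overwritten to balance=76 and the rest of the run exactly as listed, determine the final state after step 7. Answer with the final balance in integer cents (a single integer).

state after step 5 := balance=76
6. pay 29696 -> balance=0
7. pay 26602 -> balance=0

0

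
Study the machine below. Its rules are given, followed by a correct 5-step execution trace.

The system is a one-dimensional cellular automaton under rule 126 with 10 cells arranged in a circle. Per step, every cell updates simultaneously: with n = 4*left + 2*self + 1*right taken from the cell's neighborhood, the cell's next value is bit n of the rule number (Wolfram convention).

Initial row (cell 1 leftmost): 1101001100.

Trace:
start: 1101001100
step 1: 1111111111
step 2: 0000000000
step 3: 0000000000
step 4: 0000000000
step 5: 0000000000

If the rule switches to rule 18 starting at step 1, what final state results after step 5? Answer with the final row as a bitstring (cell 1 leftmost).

0000010010

(re-executing steps 1..5 under rule 18; state before step 1: 1101001100)
step 1: 0000110011
step 2: 1001001100
step 3: 0110110011
step 4: 0000001100
step 5: 0000010010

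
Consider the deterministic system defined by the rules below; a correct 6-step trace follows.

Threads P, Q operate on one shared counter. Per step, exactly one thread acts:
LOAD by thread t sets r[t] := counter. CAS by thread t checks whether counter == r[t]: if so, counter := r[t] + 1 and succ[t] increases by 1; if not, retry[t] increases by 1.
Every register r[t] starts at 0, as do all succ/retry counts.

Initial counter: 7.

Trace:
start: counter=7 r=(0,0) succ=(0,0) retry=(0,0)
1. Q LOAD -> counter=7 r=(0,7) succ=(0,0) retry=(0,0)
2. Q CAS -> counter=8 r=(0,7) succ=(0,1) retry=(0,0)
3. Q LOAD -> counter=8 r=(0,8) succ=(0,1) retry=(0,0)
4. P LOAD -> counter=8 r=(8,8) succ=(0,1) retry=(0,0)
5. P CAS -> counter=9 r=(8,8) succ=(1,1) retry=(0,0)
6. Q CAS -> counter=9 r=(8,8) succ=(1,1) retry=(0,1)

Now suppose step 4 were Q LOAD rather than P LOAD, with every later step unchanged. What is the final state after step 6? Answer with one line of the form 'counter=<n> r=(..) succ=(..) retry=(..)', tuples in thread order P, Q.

(re-executing from step 4 with the substitution; state before step 4: counter=8 r=(0,8) succ=(0,1) retry=(0,0))
4. Q LOAD -> counter=8 r=(0,8) succ=(0,1) retry=(0,0)
5. P CAS -> counter=8 r=(0,8) succ=(0,1) retry=(1,0)
6. Q CAS -> counter=9 r=(0,8) succ=(0,2) retry=(1,0)

counter=9 r=(0,8) succ=(0,2) retry=(1,0)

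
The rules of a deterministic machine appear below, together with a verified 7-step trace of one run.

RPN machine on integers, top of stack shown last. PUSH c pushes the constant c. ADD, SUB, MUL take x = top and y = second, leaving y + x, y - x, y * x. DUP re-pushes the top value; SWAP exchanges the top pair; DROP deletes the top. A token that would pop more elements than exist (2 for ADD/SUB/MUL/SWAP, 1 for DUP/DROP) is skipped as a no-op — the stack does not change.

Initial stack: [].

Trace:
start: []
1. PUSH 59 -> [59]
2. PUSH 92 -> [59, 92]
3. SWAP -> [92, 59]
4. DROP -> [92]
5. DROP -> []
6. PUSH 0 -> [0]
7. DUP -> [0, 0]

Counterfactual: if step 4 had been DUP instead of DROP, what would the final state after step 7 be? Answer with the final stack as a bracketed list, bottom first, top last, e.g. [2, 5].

(re-executing from step 4 with the substitution; state before step 4: [92, 59])
4. DUP -> [92, 59, 59]
5. DROP -> [92, 59]
6. PUSH 0 -> [92, 59, 0]
7. DUP -> [92, 59, 0, 0]

[92, 59, 0, 0]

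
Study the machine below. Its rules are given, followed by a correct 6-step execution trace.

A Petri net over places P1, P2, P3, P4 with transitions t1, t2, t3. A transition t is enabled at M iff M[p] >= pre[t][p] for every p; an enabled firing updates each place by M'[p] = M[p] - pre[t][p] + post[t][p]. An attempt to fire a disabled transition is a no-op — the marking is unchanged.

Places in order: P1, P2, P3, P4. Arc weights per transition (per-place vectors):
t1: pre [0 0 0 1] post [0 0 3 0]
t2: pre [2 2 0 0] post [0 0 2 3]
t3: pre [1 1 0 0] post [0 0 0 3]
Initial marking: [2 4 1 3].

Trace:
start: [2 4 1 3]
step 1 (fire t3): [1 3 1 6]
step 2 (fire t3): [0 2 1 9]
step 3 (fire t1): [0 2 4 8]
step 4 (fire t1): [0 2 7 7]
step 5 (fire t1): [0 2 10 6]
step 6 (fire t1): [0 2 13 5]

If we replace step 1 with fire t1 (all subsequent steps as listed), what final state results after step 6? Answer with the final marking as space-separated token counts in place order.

1 3 16 1

(re-executing from step 1 with the substitution; state before step 1: [2 4 1 3])
step 1 (fire t1): [2 4 4 2]
step 2 (fire t3): [1 3 4 5]
step 3 (fire t1): [1 3 7 4]
step 4 (fire t1): [1 3 10 3]
step 5 (fire t1): [1 3 13 2]
step 6 (fire t1): [1 3 16 1]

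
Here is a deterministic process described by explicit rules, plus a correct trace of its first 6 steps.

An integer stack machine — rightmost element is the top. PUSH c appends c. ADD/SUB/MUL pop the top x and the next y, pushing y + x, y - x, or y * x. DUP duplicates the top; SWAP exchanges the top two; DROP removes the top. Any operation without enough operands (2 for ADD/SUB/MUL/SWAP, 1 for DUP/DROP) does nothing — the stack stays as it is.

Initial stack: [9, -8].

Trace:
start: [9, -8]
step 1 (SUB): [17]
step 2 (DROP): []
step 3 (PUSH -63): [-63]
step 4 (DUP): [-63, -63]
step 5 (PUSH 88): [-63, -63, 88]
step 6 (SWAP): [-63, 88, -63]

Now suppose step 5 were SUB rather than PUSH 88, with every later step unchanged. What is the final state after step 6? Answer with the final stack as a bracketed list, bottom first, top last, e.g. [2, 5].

(re-executing from step 5 with the substitution; state before step 5: [-63, -63])
step 5 (SUB): [0]
step 6 (SWAP): [0]

[0]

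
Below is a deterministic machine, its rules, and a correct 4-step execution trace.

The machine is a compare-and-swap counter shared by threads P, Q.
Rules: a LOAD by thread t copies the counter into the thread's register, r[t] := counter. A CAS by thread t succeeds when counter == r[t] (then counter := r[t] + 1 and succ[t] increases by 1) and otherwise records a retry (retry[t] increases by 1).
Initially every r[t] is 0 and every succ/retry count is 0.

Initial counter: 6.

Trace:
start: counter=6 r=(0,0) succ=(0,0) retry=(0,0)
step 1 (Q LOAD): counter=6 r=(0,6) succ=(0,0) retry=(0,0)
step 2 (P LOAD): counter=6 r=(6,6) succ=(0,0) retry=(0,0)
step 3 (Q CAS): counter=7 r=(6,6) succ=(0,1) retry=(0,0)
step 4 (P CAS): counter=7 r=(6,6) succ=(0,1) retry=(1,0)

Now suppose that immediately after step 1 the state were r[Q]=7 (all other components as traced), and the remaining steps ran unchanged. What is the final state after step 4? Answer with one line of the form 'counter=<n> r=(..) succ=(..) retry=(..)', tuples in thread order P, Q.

counter=7 r=(6,7) succ=(1,0) retry=(0,1)

state after step 1 := counter=6 r=(0,7) succ=(0,0) retry=(0,0)
step 2 (P LOAD): counter=6 r=(6,7) succ=(0,0) retry=(0,0)
step 3 (Q CAS): counter=6 r=(6,7) succ=(0,0) retry=(0,1)
step 4 (P CAS): counter=7 r=(6,7) succ=(1,0) retry=(0,1)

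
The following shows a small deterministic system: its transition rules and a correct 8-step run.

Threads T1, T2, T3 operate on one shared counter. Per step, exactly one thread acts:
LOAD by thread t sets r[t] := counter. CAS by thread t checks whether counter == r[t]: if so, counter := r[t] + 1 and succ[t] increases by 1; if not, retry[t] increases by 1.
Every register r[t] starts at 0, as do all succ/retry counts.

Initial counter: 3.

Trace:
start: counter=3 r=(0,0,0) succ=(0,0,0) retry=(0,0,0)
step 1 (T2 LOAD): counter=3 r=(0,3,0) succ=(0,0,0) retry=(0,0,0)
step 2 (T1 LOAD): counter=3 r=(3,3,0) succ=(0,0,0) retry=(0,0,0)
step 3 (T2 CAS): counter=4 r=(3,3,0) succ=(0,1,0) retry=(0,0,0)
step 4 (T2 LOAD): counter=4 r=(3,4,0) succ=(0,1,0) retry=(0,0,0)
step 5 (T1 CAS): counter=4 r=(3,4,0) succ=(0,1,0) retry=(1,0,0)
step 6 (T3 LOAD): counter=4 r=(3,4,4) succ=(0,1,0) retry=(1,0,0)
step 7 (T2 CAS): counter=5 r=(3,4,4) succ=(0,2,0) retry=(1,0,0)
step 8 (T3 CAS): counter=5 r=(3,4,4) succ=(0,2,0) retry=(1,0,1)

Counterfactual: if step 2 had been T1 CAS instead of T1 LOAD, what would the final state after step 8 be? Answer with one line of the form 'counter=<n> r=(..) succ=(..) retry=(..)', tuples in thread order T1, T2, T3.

counter=5 r=(0,4,4) succ=(0,2,0) retry=(2,0,1)

(re-executing from step 2 with the substitution; state before step 2: counter=3 r=(0,3,0) succ=(0,0,0) retry=(0,0,0))
step 2 (T1 CAS): counter=3 r=(0,3,0) succ=(0,0,0) retry=(1,0,0)
step 3 (T2 CAS): counter=4 r=(0,3,0) succ=(0,1,0) retry=(1,0,0)
step 4 (T2 LOAD): counter=4 r=(0,4,0) succ=(0,1,0) retry=(1,0,0)
step 5 (T1 CAS): counter=4 r=(0,4,0) succ=(0,1,0) retry=(2,0,0)
step 6 (T3 LOAD): counter=4 r=(0,4,4) succ=(0,1,0) retry=(2,0,0)
step 7 (T2 CAS): counter=5 r=(0,4,4) succ=(0,2,0) retry=(2,0,0)
step 8 (T3 CAS): counter=5 r=(0,4,4) succ=(0,2,0) retry=(2,0,1)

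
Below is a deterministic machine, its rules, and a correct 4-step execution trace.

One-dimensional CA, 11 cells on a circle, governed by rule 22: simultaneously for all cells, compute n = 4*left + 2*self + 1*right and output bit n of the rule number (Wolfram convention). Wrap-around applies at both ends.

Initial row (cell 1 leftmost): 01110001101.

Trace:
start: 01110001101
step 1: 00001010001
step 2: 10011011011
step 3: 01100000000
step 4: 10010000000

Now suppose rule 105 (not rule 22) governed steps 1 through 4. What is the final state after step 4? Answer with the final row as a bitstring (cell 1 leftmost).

10111100010

(re-executing steps 1..4 under rule 105; state before step 1: 01110001101)
step 1: 11010101110
step 2: 11101011011
step 3: 00110111110
step 4: 10111100010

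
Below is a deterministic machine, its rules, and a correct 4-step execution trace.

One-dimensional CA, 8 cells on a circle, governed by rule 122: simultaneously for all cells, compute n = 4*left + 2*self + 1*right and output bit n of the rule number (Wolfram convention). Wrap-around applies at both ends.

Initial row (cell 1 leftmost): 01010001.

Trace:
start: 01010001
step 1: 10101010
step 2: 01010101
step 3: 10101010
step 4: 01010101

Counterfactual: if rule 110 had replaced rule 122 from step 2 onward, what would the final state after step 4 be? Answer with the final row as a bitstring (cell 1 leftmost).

00000000

(re-executing steps 2..4 under rule 110; state before step 2: 10101010)
step 2: 11111111
step 3: 00000000
step 4: 00000000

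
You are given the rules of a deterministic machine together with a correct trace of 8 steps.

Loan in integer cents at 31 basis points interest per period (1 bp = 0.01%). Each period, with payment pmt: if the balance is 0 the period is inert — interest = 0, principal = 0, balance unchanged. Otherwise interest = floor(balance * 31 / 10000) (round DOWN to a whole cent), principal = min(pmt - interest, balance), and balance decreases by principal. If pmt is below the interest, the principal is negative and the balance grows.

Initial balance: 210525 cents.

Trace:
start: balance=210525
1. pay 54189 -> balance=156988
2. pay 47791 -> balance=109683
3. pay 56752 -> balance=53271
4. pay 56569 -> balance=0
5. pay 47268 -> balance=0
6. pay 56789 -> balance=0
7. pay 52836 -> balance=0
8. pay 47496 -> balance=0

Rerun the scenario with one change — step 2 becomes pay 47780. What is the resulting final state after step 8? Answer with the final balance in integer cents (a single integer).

0

(re-executing from step 2 with the substitution; state before step 2: balance=156988)
2. pay 47780 -> balance=109694
3. pay 56752 -> balance=53282
4. pay 56569 -> balance=0
5. pay 47268 -> balance=0
6. pay 56789 -> balance=0
7. pay 52836 -> balance=0
8. pay 47496 -> balance=0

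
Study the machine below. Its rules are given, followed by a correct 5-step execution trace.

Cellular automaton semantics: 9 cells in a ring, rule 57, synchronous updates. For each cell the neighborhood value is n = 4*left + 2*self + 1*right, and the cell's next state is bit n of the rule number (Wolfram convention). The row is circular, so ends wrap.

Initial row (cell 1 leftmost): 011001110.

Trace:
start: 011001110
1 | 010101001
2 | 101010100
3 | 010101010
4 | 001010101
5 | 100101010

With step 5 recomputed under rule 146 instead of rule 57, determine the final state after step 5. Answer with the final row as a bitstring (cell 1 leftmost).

(re-executing step 5 under rule 146; state before step 5: 001010101)
5 | 110000000

110000000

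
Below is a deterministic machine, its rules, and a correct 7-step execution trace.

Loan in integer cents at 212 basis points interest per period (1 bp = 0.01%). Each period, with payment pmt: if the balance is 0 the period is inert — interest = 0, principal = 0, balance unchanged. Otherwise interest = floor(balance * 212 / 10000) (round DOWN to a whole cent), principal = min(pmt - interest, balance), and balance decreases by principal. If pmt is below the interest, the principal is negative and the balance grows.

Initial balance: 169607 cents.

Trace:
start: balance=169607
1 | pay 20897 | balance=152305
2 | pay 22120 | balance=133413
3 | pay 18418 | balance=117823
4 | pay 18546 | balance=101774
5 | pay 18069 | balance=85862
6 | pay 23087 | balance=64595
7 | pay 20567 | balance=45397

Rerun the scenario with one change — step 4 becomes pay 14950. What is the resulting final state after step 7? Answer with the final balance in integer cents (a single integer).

49226

(re-executing from step 4 with the substitution; state before step 4: balance=117823)
4 | pay 14950 | balance=105370
5 | pay 18069 | balance=89534
6 | pay 23087 | balance=68345
7 | pay 20567 | balance=49226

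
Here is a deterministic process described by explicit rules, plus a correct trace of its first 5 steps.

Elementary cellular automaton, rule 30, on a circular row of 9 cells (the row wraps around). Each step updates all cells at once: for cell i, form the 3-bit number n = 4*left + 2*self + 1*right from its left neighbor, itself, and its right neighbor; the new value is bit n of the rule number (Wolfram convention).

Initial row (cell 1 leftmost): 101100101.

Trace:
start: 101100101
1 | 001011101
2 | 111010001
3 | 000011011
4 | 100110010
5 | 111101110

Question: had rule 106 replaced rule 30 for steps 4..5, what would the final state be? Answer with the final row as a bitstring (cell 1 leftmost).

(re-executing steps 4..5 under rule 106; state before step 4: 000011011)
4 | 000111111
5 | 001100001

001100001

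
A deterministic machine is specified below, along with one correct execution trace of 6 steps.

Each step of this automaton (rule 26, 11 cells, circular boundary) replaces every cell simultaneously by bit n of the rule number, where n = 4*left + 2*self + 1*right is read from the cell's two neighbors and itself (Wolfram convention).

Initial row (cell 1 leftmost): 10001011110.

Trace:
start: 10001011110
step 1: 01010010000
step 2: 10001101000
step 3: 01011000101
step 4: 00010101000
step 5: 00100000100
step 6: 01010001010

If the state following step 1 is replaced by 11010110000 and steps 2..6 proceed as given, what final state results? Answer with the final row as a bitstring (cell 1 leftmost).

11010010001

state after step 1 := 11010110000
step 2: 10000101001
step 3: 01001000111
step 4: 00110101100
step 5: 01100001010
step 6: 11010010001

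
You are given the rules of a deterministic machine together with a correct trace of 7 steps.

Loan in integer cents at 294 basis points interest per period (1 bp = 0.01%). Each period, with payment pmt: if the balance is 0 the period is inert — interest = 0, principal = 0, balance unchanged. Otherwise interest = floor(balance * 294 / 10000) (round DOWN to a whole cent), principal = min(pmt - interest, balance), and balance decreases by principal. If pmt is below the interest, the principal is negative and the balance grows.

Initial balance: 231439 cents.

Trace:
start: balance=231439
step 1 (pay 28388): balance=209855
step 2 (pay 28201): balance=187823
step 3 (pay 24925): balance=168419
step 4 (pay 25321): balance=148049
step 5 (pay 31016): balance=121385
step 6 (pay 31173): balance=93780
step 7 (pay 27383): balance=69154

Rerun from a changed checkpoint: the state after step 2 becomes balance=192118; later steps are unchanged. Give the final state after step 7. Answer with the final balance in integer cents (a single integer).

74119

state after step 2 := balance=192118
step 3 (pay 24925): balance=172841
step 4 (pay 25321): balance=152601
step 5 (pay 31016): balance=126071
step 6 (pay 31173): balance=98604
step 7 (pay 27383): balance=74119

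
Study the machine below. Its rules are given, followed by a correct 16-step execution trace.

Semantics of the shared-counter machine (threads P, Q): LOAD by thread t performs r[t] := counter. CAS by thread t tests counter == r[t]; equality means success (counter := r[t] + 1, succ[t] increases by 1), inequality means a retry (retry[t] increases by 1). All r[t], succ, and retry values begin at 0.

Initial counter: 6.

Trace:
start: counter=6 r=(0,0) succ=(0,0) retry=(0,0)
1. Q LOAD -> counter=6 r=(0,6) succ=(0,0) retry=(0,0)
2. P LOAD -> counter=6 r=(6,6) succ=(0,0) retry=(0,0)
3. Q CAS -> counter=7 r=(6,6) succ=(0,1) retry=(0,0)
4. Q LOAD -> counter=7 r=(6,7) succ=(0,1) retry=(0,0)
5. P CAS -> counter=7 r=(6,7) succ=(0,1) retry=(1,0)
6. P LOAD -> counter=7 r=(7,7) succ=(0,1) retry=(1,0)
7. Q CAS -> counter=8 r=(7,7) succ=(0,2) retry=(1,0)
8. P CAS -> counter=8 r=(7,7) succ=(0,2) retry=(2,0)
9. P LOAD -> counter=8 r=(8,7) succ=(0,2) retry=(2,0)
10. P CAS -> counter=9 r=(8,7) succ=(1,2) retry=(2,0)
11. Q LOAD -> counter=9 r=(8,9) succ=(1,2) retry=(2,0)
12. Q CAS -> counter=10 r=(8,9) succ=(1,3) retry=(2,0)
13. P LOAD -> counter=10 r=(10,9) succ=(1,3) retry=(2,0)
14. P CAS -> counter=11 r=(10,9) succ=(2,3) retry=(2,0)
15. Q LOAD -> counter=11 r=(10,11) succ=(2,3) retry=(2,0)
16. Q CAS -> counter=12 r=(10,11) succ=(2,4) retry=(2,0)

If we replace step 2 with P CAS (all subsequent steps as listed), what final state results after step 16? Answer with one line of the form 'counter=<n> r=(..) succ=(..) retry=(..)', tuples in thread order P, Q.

counter=12 r=(10,11) succ=(2,4) retry=(3,0)

(re-executing from step 2 with the substitution; state before step 2: counter=6 r=(0,6) succ=(0,0) retry=(0,0))
2. P CAS -> counter=6 r=(0,6) succ=(0,0) retry=(1,0)
3. Q CAS -> counter=7 r=(0,6) succ=(0,1) retry=(1,0)
4. Q LOAD -> counter=7 r=(0,7) succ=(0,1) retry=(1,0)
5. P CAS -> counter=7 r=(0,7) succ=(0,1) retry=(2,0)
6. P LOAD -> counter=7 r=(7,7) succ=(0,1) retry=(2,0)
7. Q CAS -> counter=8 r=(7,7) succ=(0,2) retry=(2,0)
8. P CAS -> counter=8 r=(7,7) succ=(0,2) retry=(3,0)
9. P LOAD -> counter=8 r=(8,7) succ=(0,2) retry=(3,0)
10. P CAS -> counter=9 r=(8,7) succ=(1,2) retry=(3,0)
11. Q LOAD -> counter=9 r=(8,9) succ=(1,2) retry=(3,0)
12. Q CAS -> counter=10 r=(8,9) succ=(1,3) retry=(3,0)
13. P LOAD -> counter=10 r=(10,9) succ=(1,3) retry=(3,0)
14. P CAS -> counter=11 r=(10,9) succ=(2,3) retry=(3,0)
15. Q LOAD -> counter=11 r=(10,11) succ=(2,3) retry=(3,0)
16. Q CAS -> counter=12 r=(10,11) succ=(2,4) retry=(3,0)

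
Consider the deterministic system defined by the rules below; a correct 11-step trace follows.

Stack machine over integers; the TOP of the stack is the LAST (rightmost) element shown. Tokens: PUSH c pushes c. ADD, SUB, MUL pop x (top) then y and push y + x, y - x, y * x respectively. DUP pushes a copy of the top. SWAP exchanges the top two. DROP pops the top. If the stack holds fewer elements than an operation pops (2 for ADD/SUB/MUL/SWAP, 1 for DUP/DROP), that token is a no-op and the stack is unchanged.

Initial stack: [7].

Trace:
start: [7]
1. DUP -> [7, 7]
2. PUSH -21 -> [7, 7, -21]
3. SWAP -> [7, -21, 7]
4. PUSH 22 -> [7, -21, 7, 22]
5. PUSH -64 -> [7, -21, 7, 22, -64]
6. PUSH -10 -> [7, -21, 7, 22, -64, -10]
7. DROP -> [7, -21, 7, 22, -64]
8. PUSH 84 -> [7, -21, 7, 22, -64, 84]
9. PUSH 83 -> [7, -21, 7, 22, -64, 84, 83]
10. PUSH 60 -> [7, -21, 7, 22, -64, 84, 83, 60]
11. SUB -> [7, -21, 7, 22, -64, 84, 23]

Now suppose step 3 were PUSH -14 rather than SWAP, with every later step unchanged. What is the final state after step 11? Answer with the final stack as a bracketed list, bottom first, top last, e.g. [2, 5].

(re-executing from step 3 with the substitution; state before step 3: [7, 7, -21])
3. PUSH -14 -> [7, 7, -21, -14]
4. PUSH 22 -> [7, 7, -21, -14, 22]
5. PUSH -64 -> [7, 7, -21, -14, 22, -64]
6. PUSH -10 -> [7, 7, -21, -14, 22, -64, -10]
7. DROP -> [7, 7, -21, -14, 22, -64]
8. PUSH 84 -> [7, 7, -21, -14, 22, -64, 84]
9. PUSH 83 -> [7, 7, -21, -14, 22, -64, 84, 83]
10. PUSH 60 -> [7, 7, -21, -14, 22, -64, 84, 83, 60]
11. SUB -> [7, 7, -21, -14, 22, -64, 84, 23]

[7, 7, -21, -14, 22, -64, 84, 23]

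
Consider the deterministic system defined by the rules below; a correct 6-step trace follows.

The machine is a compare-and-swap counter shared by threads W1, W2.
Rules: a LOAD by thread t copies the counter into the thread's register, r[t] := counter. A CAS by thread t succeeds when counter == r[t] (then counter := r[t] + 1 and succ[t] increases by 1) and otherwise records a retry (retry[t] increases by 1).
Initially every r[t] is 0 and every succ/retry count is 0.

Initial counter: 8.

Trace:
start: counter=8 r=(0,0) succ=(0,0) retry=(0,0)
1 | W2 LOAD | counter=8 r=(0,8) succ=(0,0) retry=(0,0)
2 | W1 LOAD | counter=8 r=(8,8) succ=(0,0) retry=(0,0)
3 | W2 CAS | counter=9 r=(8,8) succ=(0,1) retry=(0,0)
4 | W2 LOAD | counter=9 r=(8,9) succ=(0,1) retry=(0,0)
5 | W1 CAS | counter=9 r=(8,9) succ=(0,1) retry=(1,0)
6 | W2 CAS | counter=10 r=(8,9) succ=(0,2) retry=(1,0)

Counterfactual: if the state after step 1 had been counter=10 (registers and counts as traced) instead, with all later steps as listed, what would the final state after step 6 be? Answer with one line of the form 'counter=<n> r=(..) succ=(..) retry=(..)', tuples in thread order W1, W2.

state after step 1 := counter=10 r=(0,8) succ=(0,0) retry=(0,0)
2 | W1 LOAD | counter=10 r=(10,8) succ=(0,0) retry=(0,0)
3 | W2 CAS | counter=10 r=(10,8) succ=(0,0) retry=(0,1)
4 | W2 LOAD | counter=10 r=(10,10) succ=(0,0) retry=(0,1)
5 | W1 CAS | counter=11 r=(10,10) succ=(1,0) retry=(0,1)
6 | W2 CAS | counter=11 r=(10,10) succ=(1,0) retry=(0,2)

counter=11 r=(10,10) succ=(1,0) retry=(0,2)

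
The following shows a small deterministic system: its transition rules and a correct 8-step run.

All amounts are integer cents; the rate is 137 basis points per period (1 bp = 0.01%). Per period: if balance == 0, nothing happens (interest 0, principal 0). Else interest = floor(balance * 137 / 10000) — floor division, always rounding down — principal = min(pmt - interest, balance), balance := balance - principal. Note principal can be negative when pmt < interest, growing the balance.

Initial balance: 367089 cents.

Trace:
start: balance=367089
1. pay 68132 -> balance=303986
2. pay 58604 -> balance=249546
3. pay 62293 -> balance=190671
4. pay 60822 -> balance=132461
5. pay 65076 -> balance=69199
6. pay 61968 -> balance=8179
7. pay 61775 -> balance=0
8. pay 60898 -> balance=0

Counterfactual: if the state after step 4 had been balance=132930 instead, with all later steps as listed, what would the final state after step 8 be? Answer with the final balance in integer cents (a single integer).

0

state after step 4 := balance=132930
5. pay 65076 -> balance=69675
6. pay 61968 -> balance=8661
7. pay 61775 -> balance=0
8. pay 60898 -> balance=0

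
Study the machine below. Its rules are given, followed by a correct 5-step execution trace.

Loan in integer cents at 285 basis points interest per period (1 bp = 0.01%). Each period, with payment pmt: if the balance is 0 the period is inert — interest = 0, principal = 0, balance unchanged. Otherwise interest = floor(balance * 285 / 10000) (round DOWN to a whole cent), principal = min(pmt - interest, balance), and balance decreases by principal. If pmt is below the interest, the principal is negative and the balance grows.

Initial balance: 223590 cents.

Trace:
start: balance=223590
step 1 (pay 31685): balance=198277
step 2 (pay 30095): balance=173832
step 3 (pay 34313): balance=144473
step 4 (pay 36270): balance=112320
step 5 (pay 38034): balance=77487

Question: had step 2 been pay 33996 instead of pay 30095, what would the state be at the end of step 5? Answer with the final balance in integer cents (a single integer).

73243

(re-executing from step 2 with the substitution; state before step 2: balance=198277)
step 2 (pay 33996): balance=169931
step 3 (pay 34313): balance=140461
step 4 (pay 36270): balance=108194
step 5 (pay 38034): balance=73243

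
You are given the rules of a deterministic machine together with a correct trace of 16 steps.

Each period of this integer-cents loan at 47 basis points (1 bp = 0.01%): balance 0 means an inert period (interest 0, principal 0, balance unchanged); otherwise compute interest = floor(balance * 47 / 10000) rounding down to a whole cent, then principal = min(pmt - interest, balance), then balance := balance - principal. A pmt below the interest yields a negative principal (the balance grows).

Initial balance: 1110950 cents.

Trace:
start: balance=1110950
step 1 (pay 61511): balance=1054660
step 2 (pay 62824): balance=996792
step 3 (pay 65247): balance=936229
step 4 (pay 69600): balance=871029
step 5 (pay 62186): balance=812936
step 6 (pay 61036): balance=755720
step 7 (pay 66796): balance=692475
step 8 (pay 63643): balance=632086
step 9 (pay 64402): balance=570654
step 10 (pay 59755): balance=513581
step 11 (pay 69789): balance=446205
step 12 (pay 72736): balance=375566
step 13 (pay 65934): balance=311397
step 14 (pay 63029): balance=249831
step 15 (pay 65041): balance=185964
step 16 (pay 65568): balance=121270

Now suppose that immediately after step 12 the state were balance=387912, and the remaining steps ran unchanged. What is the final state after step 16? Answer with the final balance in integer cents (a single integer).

state after step 12 := balance=387912
step 13 (pay 65934): balance=323801
step 14 (pay 63029): balance=262293
step 15 (pay 65041): balance=198484
step 16 (pay 65568): balance=133848

133848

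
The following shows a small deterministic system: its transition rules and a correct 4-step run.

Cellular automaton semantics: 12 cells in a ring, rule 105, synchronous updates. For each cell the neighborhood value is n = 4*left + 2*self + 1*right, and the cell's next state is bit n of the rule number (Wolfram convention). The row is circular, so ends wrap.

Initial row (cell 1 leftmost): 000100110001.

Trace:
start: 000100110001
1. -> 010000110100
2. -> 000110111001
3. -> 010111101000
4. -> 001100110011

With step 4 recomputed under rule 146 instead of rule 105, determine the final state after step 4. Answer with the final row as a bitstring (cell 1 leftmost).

100011000100

(re-executing step 4 under rule 146; state before step 4: 010111101000)
4. -> 100011000100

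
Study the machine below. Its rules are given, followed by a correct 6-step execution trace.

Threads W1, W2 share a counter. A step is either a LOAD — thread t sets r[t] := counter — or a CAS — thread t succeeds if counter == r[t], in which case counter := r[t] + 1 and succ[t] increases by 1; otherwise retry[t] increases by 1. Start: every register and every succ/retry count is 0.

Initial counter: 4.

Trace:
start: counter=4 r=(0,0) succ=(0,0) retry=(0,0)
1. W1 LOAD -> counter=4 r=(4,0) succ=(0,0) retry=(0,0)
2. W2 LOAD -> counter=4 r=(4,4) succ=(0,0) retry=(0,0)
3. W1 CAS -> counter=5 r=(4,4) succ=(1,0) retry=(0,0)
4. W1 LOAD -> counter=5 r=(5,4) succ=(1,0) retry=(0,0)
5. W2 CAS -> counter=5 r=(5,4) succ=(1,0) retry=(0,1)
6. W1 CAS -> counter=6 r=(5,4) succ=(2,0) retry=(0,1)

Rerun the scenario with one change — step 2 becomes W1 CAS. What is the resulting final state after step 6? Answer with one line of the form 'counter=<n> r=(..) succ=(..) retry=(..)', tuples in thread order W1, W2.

counter=6 r=(5,0) succ=(2,0) retry=(1,1)

(re-executing from step 2 with the substitution; state before step 2: counter=4 r=(4,0) succ=(0,0) retry=(0,0))
2. W1 CAS -> counter=5 r=(4,0) succ=(1,0) retry=(0,0)
3. W1 CAS -> counter=5 r=(4,0) succ=(1,0) retry=(1,0)
4. W1 LOAD -> counter=5 r=(5,0) succ=(1,0) retry=(1,0)
5. W2 CAS -> counter=5 r=(5,0) succ=(1,0) retry=(1,1)
6. W1 CAS -> counter=6 r=(5,0) succ=(2,0) retry=(1,1)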